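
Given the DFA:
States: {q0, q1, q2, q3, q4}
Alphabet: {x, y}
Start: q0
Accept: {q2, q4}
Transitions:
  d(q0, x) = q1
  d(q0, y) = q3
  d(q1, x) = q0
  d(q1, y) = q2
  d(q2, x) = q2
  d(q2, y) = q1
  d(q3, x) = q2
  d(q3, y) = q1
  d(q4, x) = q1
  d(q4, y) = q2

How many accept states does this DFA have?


Accept states listed: {q2, q4}
Counting: q2(1) q4(2)

2


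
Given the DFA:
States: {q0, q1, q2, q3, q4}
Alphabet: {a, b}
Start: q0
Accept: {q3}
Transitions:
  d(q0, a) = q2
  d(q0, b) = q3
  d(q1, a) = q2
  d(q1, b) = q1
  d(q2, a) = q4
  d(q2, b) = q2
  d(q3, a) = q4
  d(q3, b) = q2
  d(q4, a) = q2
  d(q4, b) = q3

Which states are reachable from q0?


BFS from q0:
  layer 0: {q0}
  layer 1: {q2, q3}
  layer 2: {q4}

{q0, q2, q3, q4}


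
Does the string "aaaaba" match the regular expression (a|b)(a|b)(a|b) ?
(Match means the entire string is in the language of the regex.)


|string| = 6; first = 'a'; last = 'a'

No, "aaaaba" does not match (a|b)(a|b)(a|b)


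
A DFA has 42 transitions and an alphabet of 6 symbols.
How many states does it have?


Each state has exactly one transition per symbol.
states = transitions / |alphabet| = 42 / 6 = 7

7


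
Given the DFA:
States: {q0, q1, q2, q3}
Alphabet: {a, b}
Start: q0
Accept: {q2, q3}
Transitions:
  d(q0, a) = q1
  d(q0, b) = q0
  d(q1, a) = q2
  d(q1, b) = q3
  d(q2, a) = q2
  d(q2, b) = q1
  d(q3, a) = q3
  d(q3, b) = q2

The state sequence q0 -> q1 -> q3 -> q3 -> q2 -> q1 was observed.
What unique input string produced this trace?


Trace back each transition to find the symbol:
  q0 --[a]--> q1
  q1 --[b]--> q3
  q3 --[a]--> q3
  q3 --[b]--> q2
  q2 --[b]--> q1

"ababb"


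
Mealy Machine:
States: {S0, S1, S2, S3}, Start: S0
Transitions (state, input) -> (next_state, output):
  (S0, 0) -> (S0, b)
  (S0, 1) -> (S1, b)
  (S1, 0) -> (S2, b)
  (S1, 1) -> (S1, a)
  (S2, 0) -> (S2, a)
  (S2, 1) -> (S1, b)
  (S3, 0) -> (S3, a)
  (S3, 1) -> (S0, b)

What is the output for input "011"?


Step-by-step:
  (S0, 0) -> (S0, b)
  (S0, 1) -> (S1, b)
  (S1, 1) -> (S1, a)

"bba"


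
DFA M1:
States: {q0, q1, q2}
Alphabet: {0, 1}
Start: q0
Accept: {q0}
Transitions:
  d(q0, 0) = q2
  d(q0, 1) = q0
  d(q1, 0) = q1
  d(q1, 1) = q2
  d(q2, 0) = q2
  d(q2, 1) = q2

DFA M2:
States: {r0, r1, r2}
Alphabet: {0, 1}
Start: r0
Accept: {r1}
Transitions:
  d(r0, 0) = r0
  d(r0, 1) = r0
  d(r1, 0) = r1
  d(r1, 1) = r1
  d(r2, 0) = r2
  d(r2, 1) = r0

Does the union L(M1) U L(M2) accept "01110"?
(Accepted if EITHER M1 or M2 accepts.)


M1: final=q2 accepted=False
M2: final=r0 accepted=False

No, union rejects (neither accepts)


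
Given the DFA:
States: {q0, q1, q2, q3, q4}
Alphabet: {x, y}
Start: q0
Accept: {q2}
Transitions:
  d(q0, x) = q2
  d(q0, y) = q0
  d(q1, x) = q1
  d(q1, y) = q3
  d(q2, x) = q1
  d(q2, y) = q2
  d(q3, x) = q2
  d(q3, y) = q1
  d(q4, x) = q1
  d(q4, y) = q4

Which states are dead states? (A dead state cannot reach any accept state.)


Forward reachability from each state:
  q0 -> reaches accept state q2 (live)
  q1 -> reaches accept state q2 (live)
  q2 -> reaches accept state q2 (live)
  q3 -> reaches accept state q2 (live)
  q4 -> reaches accept state q2 (live)

None (all states can reach an accept state)


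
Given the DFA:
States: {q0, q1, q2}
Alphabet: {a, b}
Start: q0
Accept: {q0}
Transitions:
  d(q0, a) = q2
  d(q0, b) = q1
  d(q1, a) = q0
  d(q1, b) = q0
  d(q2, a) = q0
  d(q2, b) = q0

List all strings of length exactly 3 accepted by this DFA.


All strings of length 3: 8 total
Accepted: 0

None


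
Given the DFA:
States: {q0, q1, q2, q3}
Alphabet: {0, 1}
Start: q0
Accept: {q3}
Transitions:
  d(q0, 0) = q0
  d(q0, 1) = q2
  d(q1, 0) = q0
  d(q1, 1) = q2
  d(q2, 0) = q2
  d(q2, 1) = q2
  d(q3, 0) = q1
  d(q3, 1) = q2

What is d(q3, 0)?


Looking up transition d(q3, 0)

q1


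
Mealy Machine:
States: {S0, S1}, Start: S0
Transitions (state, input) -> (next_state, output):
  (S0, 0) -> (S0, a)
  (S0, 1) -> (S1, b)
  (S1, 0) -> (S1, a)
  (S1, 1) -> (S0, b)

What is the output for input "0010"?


Step-by-step:
  (S0, 0) -> (S0, a)
  (S0, 0) -> (S0, a)
  (S0, 1) -> (S1, b)
  (S1, 0) -> (S1, a)

"aaba"


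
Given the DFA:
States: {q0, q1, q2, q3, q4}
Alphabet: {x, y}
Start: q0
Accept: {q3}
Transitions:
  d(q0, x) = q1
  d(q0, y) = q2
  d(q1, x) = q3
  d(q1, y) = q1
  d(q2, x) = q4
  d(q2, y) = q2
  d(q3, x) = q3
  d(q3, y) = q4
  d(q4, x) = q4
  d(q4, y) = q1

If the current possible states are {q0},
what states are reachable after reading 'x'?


Apply transition on 'x' from each current state:
  d(q0, x) = q1

{q1}


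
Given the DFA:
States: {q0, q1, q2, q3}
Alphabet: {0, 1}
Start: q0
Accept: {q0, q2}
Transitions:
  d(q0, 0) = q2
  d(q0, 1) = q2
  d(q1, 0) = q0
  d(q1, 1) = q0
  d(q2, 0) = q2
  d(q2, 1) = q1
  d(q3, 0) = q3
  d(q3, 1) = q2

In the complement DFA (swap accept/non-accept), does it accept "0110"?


Trace: q0 -> q2 -> q1 -> q0 -> q2
Final: q2
Original accept: {q0, q2}
Complement: q2 is in original accept

No, complement rejects (original accepts)


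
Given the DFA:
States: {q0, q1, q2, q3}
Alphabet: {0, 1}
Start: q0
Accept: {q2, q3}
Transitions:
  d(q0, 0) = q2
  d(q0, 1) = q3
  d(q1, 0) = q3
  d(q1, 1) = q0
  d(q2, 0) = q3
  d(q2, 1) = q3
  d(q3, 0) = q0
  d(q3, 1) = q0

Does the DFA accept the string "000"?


Trace: q0 -> q2 -> q3 -> q0
Final state: q0
Accept states: {q2, q3}

No, rejected (final state q0 is not an accept state)


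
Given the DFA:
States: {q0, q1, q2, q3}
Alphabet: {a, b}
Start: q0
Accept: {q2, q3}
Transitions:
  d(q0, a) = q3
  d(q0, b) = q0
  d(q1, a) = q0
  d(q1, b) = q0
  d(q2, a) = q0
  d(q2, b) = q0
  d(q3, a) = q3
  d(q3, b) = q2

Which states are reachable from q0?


BFS from q0:
  layer 0: {q0}
  layer 1: {q3}
  layer 2: {q2}

{q0, q2, q3}


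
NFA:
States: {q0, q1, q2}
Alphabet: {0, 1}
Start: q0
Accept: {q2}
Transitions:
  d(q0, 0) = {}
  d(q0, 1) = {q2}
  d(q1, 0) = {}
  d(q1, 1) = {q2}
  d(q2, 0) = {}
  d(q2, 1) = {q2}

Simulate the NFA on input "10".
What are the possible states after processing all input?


Start: {q0}
  --1--> {q2}
  --0--> {}

{} (empty set, no valid transitions)


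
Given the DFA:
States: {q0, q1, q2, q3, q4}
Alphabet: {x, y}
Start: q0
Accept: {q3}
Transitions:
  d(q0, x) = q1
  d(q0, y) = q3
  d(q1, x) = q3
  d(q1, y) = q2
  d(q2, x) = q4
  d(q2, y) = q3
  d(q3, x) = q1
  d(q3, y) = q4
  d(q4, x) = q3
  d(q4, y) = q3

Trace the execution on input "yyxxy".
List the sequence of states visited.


Input: yyxxy
d(q0, y) = q3
d(q3, y) = q4
d(q4, x) = q3
d(q3, x) = q1
d(q1, y) = q2


q0 -> q3 -> q4 -> q3 -> q1 -> q2


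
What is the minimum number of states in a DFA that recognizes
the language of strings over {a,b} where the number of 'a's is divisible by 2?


States track (count of 'a') mod 2.
Need 2 states: one per remainder 0..1; accept = remainder 0.

2


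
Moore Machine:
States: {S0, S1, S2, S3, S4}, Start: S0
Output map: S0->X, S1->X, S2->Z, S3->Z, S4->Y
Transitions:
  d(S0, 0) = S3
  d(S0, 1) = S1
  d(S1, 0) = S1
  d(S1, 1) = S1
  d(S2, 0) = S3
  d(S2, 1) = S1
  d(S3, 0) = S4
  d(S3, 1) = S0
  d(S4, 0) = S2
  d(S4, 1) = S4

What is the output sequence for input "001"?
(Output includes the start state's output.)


Start: S0 (output X)
  --0--> S3 (output Z)
  --0--> S4 (output Y)
  --1--> S4 (output Y)

"XZYY"


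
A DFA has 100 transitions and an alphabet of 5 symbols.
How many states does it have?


Each state has exactly one transition per symbol.
states = transitions / |alphabet| = 100 / 5 = 20

20


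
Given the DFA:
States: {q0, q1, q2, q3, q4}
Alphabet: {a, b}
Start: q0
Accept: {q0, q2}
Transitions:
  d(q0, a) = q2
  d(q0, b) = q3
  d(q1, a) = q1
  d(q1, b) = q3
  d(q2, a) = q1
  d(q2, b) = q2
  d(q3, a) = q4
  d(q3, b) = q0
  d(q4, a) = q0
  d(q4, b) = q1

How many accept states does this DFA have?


Accept states listed: {q0, q2}
Counting: q0(1) q2(2)

2


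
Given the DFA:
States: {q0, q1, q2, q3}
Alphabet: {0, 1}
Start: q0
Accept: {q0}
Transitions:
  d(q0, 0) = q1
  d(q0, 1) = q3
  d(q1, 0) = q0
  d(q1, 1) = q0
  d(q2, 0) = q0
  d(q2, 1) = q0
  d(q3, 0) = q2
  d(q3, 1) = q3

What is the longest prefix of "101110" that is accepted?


Run the DFA, marking each prefix where the state is accepting:
  "" -> q0 [accept]
  "1" -> q3 [reject]
  "10" -> q2 [reject]
  "101" -> q0 [accept]
  "1011" -> q3 [reject]
  "10111" -> q3 [reject]
  "101110" -> q2 [reject]

"101"


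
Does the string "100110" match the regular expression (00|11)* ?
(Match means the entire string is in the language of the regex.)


|string| = 6; first = '1'; last = '0'

No, "100110" does not match (00|11)*


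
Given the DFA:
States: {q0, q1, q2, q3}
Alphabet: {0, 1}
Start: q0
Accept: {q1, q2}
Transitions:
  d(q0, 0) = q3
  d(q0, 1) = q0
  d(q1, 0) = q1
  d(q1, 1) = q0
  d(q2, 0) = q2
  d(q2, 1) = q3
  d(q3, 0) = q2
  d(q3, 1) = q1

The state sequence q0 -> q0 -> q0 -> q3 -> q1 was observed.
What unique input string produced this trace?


Trace back each transition to find the symbol:
  q0 --[1]--> q0
  q0 --[1]--> q0
  q0 --[0]--> q3
  q3 --[1]--> q1

"1101"


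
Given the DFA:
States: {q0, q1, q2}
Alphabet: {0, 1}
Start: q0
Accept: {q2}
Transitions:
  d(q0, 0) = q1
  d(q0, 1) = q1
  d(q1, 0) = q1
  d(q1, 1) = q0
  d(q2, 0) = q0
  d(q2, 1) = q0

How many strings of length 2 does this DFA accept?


Enumerating all length-2 strings:
  "00" -> q1 [reject]
  "01" -> q0 [reject]
  "10" -> q1 [reject]
  "11" -> q0 [reject]

0 out of 4


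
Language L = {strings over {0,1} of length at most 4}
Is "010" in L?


length = 3

Yes, "010" is in L


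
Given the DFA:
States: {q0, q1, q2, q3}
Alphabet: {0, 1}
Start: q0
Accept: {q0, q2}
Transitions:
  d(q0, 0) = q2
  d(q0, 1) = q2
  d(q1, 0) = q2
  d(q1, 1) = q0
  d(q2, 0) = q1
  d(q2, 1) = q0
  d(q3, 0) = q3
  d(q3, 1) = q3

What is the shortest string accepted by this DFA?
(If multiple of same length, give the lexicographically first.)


BFS by string length (lex-first path to each state shown):
  len 0: q0<-""
Found accept state at length 0.

"" (empty string)


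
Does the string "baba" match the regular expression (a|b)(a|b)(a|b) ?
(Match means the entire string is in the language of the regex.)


|string| = 4; first = 'b'; last = 'a'

No, "baba" does not match (a|b)(a|b)(a|b)


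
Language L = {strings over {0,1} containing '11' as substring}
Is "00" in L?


'11' does not occur

No, "00" is not in L


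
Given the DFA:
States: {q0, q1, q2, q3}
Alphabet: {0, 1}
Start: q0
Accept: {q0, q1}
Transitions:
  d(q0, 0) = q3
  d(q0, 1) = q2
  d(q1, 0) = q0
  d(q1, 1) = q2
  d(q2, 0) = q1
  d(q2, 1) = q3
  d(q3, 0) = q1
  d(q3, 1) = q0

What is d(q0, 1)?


Looking up transition d(q0, 1)

q2


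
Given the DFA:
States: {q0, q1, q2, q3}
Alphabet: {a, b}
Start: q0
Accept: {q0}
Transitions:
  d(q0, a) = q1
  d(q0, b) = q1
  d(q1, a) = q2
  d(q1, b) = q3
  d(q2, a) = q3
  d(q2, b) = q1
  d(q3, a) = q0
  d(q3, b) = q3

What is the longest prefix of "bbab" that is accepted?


Run the DFA, marking each prefix where the state is accepting:
  "" -> q0 [accept]
  "b" -> q1 [reject]
  "bb" -> q3 [reject]
  "bba" -> q0 [accept]
  "bbab" -> q1 [reject]

"bba"


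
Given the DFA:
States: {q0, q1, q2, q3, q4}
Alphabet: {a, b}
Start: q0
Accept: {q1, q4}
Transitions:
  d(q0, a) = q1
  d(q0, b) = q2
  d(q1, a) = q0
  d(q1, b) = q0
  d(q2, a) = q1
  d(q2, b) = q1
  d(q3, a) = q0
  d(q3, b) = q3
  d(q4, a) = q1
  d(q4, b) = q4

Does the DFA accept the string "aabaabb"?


Trace: q0 -> q1 -> q0 -> q2 -> q1 -> q0 -> q2 -> q1
Final state: q1
Accept states: {q1, q4}

Yes, accepted (final state q1 is an accept state)


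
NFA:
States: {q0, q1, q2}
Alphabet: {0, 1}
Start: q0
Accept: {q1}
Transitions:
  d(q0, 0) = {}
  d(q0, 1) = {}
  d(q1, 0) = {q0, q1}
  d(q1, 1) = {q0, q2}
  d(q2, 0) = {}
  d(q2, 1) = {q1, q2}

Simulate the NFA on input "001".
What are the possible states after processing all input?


Start: {q0}
  --0--> {}
  --0--> {}
  --1--> {}

{} (empty set, no valid transitions)


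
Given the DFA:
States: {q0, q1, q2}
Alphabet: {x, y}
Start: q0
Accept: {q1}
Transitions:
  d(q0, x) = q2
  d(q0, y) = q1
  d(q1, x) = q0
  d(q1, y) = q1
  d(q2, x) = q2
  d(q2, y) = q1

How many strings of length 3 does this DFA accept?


Enumerating all length-3 strings:
  "xxx" -> q2 [reject]
  "xxy" -> q1 [accept]
  "xyx" -> q0 [reject]
  "xyy" -> q1 [accept]
  "yxx" -> q2 [reject]
  "yxy" -> q1 [accept]
  "yyx" -> q0 [reject]
  "yyy" -> q1 [accept]

4 out of 8


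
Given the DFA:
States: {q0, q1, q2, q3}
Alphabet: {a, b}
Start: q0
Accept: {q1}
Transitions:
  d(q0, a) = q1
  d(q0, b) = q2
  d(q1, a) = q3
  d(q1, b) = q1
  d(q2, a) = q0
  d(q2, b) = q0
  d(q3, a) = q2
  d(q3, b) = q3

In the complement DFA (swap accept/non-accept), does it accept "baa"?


Trace: q0 -> q2 -> q0 -> q1
Final: q1
Original accept: {q1}
Complement: q1 is in original accept

No, complement rejects (original accepts)


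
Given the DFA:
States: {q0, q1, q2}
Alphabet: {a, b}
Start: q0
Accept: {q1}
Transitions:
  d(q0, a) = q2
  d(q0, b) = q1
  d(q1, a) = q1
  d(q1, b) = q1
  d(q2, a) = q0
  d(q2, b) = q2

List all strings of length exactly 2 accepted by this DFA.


All strings of length 2: 4 total
Accepted: 2

"ba", "bb"


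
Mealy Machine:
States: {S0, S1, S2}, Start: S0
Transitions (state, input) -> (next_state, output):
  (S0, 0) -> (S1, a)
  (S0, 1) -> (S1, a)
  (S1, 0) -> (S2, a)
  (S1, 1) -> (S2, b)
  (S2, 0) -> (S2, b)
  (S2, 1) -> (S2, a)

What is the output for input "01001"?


Step-by-step:
  (S0, 0) -> (S1, a)
  (S1, 1) -> (S2, b)
  (S2, 0) -> (S2, b)
  (S2, 0) -> (S2, b)
  (S2, 1) -> (S2, a)

"abbba"


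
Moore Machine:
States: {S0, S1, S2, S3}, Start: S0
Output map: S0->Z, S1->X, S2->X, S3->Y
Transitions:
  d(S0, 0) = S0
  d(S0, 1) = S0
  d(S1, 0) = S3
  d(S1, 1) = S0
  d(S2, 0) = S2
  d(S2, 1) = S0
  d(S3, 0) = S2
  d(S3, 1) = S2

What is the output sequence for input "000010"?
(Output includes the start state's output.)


Start: S0 (output Z)
  --0--> S0 (output Z)
  --0--> S0 (output Z)
  --0--> S0 (output Z)
  --0--> S0 (output Z)
  --1--> S0 (output Z)
  --0--> S0 (output Z)

"ZZZZZZZ"


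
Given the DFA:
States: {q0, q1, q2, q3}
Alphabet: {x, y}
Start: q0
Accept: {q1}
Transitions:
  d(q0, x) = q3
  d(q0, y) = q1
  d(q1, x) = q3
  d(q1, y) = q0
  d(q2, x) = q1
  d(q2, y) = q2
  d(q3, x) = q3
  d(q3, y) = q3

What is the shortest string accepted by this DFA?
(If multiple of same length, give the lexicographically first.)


BFS by string length (lex-first path to each state shown):
  len 0: q0<-""
  len 1: q1<-"y", q3<-"x"
Found accept state at length 1.

"y"


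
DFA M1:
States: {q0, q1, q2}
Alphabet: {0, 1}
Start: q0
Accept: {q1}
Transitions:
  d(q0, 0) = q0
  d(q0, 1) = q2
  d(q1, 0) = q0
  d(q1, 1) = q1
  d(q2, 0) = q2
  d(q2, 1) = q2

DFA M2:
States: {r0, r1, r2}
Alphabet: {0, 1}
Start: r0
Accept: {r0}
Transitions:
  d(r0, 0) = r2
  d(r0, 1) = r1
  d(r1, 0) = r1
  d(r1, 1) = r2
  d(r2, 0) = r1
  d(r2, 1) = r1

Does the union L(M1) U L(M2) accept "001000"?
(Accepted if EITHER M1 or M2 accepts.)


M1: final=q2 accepted=False
M2: final=r1 accepted=False

No, union rejects (neither accepts)


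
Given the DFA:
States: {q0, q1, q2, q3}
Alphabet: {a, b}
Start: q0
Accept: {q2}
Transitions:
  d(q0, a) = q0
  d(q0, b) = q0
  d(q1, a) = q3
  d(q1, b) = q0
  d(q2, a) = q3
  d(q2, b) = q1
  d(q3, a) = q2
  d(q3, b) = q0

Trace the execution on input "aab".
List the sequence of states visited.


Input: aab
d(q0, a) = q0
d(q0, a) = q0
d(q0, b) = q0


q0 -> q0 -> q0 -> q0


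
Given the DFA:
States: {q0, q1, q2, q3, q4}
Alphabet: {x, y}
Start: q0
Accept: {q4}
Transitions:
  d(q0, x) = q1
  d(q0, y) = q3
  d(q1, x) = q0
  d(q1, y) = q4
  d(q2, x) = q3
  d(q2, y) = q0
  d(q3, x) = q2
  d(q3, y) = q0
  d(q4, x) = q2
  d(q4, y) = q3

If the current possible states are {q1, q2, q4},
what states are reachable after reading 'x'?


Apply transition on 'x' from each current state:
  d(q1, x) = q0
  d(q2, x) = q3
  d(q4, x) = q2

{q0, q2, q3}


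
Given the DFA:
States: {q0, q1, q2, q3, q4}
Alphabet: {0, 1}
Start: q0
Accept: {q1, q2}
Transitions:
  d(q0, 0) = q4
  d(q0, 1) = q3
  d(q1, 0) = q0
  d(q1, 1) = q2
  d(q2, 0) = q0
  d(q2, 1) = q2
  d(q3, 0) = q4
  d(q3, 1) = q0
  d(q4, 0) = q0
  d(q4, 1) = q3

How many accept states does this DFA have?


Accept states listed: {q1, q2}
Counting: q1(1) q2(2)

2


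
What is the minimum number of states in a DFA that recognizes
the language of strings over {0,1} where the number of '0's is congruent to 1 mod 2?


States track (count of '0') mod 2.
Need 2 states: one per remainder 0..1; accept = remainder 1.

2


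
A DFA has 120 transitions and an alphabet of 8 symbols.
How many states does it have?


Each state has exactly one transition per symbol.
states = transitions / |alphabet| = 120 / 8 = 15

15


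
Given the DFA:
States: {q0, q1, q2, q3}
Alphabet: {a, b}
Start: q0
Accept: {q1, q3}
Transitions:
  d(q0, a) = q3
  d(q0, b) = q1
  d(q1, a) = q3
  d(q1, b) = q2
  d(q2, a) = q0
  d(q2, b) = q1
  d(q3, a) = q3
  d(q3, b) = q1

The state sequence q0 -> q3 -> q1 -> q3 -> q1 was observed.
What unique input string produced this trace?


Trace back each transition to find the symbol:
  q0 --[a]--> q3
  q3 --[b]--> q1
  q1 --[a]--> q3
  q3 --[b]--> q1

"abab"


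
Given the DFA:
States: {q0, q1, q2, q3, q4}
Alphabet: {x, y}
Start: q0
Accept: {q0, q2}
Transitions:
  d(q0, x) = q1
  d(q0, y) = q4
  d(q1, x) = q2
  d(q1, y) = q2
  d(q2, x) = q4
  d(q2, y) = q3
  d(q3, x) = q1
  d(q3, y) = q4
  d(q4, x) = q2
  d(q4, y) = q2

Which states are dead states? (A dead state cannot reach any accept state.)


Forward reachability from each state:
  q0 -> reaches accept state q0 (live)
  q1 -> reaches accept state q2 (live)
  q2 -> reaches accept state q2 (live)
  q3 -> reaches accept state q2 (live)
  q4 -> reaches accept state q2 (live)

None (all states can reach an accept state)


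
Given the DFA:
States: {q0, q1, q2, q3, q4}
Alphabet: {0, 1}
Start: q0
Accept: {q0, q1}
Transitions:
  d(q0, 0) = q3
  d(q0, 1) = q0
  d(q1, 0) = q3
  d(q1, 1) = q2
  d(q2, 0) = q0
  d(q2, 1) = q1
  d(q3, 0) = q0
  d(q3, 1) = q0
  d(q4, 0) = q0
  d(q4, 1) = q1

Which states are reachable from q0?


BFS from q0:
  layer 0: {q0}
  layer 1: {q3}

{q0, q3}


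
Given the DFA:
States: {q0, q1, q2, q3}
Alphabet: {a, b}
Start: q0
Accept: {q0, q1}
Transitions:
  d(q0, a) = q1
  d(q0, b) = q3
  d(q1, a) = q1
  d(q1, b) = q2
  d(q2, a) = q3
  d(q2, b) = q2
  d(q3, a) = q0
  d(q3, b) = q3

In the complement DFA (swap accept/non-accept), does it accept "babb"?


Trace: q0 -> q3 -> q0 -> q3 -> q3
Final: q3
Original accept: {q0, q1}
Complement: q3 is not in original accept

Yes, complement accepts (original rejects)


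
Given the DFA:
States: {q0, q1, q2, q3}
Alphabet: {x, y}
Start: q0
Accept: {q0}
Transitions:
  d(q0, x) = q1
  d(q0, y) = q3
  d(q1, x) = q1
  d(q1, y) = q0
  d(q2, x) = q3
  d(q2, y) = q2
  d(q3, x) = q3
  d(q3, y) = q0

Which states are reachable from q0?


BFS from q0:
  layer 0: {q0}
  layer 1: {q1, q3}

{q0, q1, q3}


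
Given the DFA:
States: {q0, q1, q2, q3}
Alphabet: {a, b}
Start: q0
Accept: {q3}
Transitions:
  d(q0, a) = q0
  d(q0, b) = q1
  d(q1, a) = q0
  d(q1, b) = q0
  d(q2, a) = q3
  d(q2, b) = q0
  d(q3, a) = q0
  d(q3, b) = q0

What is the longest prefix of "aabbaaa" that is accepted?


Run the DFA, marking each prefix where the state is accepting:
  "" -> q0 [reject]
  "a" -> q0 [reject]
  "aa" -> q0 [reject]
  "aab" -> q1 [reject]
  "aabb" -> q0 [reject]
  "aabba" -> q0 [reject]
  "aabbaa" -> q0 [reject]
  "aabbaaa" -> q0 [reject]

No prefix is accepted


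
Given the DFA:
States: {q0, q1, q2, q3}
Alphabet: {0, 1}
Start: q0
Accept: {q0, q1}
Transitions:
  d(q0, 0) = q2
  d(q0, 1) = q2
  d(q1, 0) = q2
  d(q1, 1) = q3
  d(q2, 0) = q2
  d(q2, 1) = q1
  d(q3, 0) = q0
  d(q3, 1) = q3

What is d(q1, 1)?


Looking up transition d(q1, 1)

q3


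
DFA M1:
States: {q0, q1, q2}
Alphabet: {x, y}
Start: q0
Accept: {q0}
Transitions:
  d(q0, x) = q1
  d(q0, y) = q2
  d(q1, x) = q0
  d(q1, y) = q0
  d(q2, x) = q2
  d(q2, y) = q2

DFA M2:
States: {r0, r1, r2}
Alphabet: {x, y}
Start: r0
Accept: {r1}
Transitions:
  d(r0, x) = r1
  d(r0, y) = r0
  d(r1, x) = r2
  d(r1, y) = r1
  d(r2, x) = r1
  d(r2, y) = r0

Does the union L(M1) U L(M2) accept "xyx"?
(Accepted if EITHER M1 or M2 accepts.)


M1: final=q1 accepted=False
M2: final=r2 accepted=False

No, union rejects (neither accepts)


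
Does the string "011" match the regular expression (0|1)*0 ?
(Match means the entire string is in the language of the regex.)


|string| = 3; first = '0'; last = '1'

No, "011" does not match (0|1)*0


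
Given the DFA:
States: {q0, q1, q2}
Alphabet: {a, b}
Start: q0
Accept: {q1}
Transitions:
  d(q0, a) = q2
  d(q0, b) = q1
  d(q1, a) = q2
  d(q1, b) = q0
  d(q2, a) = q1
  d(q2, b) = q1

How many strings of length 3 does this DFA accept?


Enumerating all length-3 strings:
  "aaa" -> q2 [reject]
  "aab" -> q0 [reject]
  "aba" -> q2 [reject]
  "abb" -> q0 [reject]
  "baa" -> q1 [accept]
  "bab" -> q1 [accept]
  "bba" -> q2 [reject]
  "bbb" -> q1 [accept]

3 out of 8


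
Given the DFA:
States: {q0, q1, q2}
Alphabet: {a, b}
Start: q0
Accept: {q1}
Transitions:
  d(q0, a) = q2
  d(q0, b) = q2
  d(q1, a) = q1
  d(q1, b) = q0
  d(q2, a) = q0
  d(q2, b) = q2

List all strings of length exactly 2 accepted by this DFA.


All strings of length 2: 4 total
Accepted: 0

None


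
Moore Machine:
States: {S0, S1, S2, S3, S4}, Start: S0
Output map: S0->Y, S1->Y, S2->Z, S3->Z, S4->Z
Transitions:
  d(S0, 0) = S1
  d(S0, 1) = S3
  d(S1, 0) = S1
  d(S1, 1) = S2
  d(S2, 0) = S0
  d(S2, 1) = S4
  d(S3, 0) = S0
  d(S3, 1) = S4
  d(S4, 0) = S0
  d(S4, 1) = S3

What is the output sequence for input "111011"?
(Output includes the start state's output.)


Start: S0 (output Y)
  --1--> S3 (output Z)
  --1--> S4 (output Z)
  --1--> S3 (output Z)
  --0--> S0 (output Y)
  --1--> S3 (output Z)
  --1--> S4 (output Z)

"YZZZYZZ"


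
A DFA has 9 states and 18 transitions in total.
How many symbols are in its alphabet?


Each state has exactly one transition per symbol.
|alphabet| = transitions / states = 18 / 9 = 2

2


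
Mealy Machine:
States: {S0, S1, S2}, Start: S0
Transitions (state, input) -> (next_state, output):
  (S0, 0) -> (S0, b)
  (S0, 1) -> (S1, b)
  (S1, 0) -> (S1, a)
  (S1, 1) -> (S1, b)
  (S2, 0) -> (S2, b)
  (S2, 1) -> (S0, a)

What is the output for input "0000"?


Step-by-step:
  (S0, 0) -> (S0, b)
  (S0, 0) -> (S0, b)
  (S0, 0) -> (S0, b)
  (S0, 0) -> (S0, b)

"bbbb"


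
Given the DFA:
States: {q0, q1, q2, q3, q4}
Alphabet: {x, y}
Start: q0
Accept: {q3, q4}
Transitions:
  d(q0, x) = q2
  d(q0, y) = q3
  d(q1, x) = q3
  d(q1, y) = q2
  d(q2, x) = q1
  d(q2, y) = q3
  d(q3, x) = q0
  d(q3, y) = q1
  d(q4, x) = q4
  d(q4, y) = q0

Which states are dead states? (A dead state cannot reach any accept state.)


Forward reachability from each state:
  q0 -> reaches accept state q3 (live)
  q1 -> reaches accept state q3 (live)
  q2 -> reaches accept state q3 (live)
  q3 -> reaches accept state q3 (live)
  q4 -> reaches accept state q3 (live)

None (all states can reach an accept state)


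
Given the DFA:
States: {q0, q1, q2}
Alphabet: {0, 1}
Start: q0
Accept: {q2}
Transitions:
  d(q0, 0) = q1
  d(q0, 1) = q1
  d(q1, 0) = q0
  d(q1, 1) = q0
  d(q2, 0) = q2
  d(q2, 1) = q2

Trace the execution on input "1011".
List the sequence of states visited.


Input: 1011
d(q0, 1) = q1
d(q1, 0) = q0
d(q0, 1) = q1
d(q1, 1) = q0


q0 -> q1 -> q0 -> q1 -> q0


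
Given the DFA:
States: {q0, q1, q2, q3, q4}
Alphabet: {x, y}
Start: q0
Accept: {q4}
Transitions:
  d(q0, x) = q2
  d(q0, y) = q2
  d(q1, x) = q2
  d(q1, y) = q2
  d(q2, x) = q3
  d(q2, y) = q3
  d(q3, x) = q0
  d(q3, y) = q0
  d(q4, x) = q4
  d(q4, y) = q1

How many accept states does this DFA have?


Accept states listed: {q4}
Counting: q4(1)

1


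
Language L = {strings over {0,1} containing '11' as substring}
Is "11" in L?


'11' occurs at index 0

Yes, "11" is in L


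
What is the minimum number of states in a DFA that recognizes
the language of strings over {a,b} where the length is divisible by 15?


States track (length) mod 15.
Need 15 states: one per remainder 0..14; accept = remainder 0.

15


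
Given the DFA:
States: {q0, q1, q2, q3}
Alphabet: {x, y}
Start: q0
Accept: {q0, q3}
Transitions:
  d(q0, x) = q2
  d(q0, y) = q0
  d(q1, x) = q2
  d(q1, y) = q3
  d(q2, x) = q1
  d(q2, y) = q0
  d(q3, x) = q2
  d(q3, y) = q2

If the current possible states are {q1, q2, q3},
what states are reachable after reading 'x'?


Apply transition on 'x' from each current state:
  d(q1, x) = q2
  d(q2, x) = q1
  d(q3, x) = q2

{q1, q2}


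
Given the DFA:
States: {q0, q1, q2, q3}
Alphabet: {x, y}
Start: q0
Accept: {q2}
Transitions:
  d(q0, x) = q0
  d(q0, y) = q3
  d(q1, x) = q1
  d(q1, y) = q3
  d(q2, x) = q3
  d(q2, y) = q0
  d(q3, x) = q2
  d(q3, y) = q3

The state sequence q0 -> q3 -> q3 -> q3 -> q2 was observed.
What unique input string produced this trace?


Trace back each transition to find the symbol:
  q0 --[y]--> q3
  q3 --[y]--> q3
  q3 --[y]--> q3
  q3 --[x]--> q2

"yyyx"


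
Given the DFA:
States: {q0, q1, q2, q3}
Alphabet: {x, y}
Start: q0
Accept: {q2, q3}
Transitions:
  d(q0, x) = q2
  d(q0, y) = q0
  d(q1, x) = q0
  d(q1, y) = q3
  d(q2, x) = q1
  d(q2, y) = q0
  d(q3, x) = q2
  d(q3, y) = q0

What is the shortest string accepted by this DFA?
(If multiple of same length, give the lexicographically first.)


BFS by string length (lex-first path to each state shown):
  len 0: q0<-""
  len 1: q0<-"y", q2<-"x"
Found accept state at length 1.

"x"


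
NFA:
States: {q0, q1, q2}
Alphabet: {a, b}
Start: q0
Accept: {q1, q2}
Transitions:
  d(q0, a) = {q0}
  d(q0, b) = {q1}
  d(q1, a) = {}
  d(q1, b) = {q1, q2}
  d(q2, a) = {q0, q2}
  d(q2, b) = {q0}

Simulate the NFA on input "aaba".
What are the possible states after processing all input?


Start: {q0}
  --a--> {q0}
  --a--> {q0}
  --b--> {q1}
  --a--> {}

{} (empty set, no valid transitions)


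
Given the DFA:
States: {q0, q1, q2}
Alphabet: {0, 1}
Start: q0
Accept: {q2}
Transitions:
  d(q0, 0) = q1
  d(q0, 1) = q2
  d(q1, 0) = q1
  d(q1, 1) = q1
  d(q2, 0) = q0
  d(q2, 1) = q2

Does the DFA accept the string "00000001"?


Trace: q0 -> q1 -> q1 -> q1 -> q1 -> q1 -> q1 -> q1 -> q1
Final state: q1
Accept states: {q2}

No, rejected (final state q1 is not an accept state)


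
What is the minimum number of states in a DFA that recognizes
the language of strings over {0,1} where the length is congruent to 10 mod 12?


States track (length) mod 12.
Need 12 states: one per remainder 0..11; accept = remainder 10.

12


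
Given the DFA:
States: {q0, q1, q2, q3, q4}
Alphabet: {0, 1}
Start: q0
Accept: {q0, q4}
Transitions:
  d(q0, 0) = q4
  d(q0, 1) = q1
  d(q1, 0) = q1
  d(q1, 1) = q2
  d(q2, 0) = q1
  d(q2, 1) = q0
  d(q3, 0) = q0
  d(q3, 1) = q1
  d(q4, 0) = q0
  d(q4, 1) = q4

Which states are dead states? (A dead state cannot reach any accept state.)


Forward reachability from each state:
  q0 -> reaches accept state q0 (live)
  q1 -> reaches accept state q0 (live)
  q2 -> reaches accept state q0 (live)
  q3 -> reaches accept state q0 (live)
  q4 -> reaches accept state q0 (live)

None (all states can reach an accept state)


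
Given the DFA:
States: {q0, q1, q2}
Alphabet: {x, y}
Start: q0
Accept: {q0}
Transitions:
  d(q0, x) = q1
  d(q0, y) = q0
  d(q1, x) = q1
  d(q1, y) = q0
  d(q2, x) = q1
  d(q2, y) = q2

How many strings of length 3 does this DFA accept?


Enumerating all length-3 strings:
  "xxx" -> q1 [reject]
  "xxy" -> q0 [accept]
  "xyx" -> q1 [reject]
  "xyy" -> q0 [accept]
  "yxx" -> q1 [reject]
  "yxy" -> q0 [accept]
  "yyx" -> q1 [reject]
  "yyy" -> q0 [accept]

4 out of 8


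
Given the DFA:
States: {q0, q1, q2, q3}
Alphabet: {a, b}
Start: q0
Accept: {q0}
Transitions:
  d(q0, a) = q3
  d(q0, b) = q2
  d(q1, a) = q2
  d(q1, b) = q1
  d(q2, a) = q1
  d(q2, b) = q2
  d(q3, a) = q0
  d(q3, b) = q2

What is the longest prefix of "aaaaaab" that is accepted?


Run the DFA, marking each prefix where the state is accepting:
  "" -> q0 [accept]
  "a" -> q3 [reject]
  "aa" -> q0 [accept]
  "aaa" -> q3 [reject]
  "aaaa" -> q0 [accept]
  "aaaaa" -> q3 [reject]
  "aaaaaa" -> q0 [accept]
  "aaaaaab" -> q2 [reject]

"aaaaaa"


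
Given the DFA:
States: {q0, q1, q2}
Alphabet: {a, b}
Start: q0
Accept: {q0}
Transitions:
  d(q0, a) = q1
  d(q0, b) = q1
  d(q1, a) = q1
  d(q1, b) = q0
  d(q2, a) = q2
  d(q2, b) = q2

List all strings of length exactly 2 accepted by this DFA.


All strings of length 2: 4 total
Accepted: 2

"ab", "bb"


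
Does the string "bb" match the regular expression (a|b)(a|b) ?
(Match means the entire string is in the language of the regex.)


|string| = 2; first = 'b'; last = 'b'

Yes, "bb" matches (a|b)(a|b)


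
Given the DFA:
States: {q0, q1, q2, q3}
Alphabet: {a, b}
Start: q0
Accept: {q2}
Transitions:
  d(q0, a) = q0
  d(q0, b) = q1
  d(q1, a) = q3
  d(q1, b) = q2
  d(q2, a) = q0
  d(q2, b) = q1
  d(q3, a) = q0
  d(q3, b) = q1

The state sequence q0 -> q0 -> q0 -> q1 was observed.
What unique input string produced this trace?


Trace back each transition to find the symbol:
  q0 --[a]--> q0
  q0 --[a]--> q0
  q0 --[b]--> q1

"aab"


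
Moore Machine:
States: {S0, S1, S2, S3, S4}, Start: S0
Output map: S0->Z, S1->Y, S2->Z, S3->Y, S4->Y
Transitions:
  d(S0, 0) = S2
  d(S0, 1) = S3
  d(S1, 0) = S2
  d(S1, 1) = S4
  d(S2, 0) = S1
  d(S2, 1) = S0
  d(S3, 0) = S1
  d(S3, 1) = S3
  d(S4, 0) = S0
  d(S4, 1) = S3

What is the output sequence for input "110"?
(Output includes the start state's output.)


Start: S0 (output Z)
  --1--> S3 (output Y)
  --1--> S3 (output Y)
  --0--> S1 (output Y)

"ZYYY"


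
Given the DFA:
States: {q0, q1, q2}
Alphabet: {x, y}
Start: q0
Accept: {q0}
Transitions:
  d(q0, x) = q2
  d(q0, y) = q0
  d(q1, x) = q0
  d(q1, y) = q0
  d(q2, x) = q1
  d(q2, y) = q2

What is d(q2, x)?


Looking up transition d(q2, x)

q1


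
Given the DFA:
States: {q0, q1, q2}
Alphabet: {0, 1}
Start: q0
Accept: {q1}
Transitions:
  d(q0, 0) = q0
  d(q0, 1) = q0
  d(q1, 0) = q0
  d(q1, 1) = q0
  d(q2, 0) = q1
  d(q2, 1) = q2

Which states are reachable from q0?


BFS from q0:
  layer 0: {q0}

{q0}


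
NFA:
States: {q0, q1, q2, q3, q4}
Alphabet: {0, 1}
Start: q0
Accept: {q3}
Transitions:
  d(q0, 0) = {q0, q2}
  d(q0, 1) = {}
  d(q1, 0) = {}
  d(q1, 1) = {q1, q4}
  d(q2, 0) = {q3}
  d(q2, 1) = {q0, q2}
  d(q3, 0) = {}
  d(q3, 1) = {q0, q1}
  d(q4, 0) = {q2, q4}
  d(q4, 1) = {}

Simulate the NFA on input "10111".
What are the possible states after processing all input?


Start: {q0}
  --1--> {}
  --0--> {}
  --1--> {}
  --1--> {}
  --1--> {}

{} (empty set, no valid transitions)


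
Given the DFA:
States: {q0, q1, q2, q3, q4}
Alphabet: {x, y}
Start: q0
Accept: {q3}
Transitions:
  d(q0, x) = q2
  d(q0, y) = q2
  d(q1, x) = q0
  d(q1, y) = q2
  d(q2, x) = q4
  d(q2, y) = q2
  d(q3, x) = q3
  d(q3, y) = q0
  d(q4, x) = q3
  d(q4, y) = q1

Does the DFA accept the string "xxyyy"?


Trace: q0 -> q2 -> q4 -> q1 -> q2 -> q2
Final state: q2
Accept states: {q3}

No, rejected (final state q2 is not an accept state)


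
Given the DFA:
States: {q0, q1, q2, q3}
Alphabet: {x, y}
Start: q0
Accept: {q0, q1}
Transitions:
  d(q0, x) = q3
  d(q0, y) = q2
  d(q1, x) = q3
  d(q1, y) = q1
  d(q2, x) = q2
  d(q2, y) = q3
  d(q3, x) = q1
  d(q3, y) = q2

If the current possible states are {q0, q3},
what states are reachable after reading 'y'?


Apply transition on 'y' from each current state:
  d(q0, y) = q2
  d(q3, y) = q2

{q2}


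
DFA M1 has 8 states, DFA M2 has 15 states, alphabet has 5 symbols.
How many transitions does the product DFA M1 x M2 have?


Product DFA has 8 * 15 = 120 states.
Each has 5 transitions: 120 * 5 = 600

600


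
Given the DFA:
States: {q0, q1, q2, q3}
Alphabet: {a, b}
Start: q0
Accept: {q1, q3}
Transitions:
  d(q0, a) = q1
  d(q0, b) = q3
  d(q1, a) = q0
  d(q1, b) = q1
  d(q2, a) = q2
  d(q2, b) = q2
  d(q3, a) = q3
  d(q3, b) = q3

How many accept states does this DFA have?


Accept states listed: {q1, q3}
Counting: q1(1) q3(2)

2


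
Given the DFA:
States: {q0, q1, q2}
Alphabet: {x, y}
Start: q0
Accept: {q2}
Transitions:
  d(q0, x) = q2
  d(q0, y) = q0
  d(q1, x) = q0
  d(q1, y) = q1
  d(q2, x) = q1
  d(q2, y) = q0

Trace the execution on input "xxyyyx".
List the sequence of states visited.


Input: xxyyyx
d(q0, x) = q2
d(q2, x) = q1
d(q1, y) = q1
d(q1, y) = q1
d(q1, y) = q1
d(q1, x) = q0


q0 -> q2 -> q1 -> q1 -> q1 -> q1 -> q0


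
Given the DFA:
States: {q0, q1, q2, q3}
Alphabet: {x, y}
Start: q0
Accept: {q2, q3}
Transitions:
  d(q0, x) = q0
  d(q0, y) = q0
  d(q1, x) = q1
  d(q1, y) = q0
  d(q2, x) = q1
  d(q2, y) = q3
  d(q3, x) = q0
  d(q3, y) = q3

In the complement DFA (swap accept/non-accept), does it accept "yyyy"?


Trace: q0 -> q0 -> q0 -> q0 -> q0
Final: q0
Original accept: {q2, q3}
Complement: q0 is not in original accept

Yes, complement accepts (original rejects)


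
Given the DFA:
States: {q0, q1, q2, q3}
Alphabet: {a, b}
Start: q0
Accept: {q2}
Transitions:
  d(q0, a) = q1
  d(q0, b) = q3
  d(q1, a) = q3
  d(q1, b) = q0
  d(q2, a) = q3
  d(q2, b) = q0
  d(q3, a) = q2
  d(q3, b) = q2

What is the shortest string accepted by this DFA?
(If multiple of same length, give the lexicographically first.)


BFS by string length (lex-first path to each state shown):
  len 0: q0<-""
  len 1: q1<-"a", q3<-"b"
  len 2: q0<-"ab", q2<-"ba", q3<-"aa"
Found accept state at length 2.

"ba"


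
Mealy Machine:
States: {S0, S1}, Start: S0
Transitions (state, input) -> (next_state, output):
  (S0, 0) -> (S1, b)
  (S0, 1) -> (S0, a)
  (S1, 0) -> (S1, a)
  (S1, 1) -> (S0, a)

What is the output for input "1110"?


Step-by-step:
  (S0, 1) -> (S0, a)
  (S0, 1) -> (S0, a)
  (S0, 1) -> (S0, a)
  (S0, 0) -> (S1, b)

"aaab"


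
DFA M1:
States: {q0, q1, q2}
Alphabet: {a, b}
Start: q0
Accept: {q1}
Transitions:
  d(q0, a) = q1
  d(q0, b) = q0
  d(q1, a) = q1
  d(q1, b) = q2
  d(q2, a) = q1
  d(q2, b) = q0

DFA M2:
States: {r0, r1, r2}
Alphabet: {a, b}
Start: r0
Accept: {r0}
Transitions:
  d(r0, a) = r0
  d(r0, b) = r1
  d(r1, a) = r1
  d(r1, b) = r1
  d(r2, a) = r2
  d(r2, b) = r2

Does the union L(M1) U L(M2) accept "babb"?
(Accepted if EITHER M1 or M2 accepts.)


M1: final=q0 accepted=False
M2: final=r1 accepted=False

No, union rejects (neither accepts)


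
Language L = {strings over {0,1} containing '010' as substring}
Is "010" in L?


'010' occurs at index 0

Yes, "010" is in L


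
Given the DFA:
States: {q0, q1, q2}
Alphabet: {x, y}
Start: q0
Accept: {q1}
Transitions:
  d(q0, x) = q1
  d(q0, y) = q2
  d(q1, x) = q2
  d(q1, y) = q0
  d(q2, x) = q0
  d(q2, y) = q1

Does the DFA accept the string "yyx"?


Trace: q0 -> q2 -> q1 -> q2
Final state: q2
Accept states: {q1}

No, rejected (final state q2 is not an accept state)


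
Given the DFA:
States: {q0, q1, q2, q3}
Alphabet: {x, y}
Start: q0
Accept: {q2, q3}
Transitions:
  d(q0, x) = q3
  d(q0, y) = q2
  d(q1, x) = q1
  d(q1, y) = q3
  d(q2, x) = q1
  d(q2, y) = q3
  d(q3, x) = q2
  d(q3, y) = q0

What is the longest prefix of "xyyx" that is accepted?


Run the DFA, marking each prefix where the state is accepting:
  "" -> q0 [reject]
  "x" -> q3 [accept]
  "xy" -> q0 [reject]
  "xyy" -> q2 [accept]
  "xyyx" -> q1 [reject]

"xyy"


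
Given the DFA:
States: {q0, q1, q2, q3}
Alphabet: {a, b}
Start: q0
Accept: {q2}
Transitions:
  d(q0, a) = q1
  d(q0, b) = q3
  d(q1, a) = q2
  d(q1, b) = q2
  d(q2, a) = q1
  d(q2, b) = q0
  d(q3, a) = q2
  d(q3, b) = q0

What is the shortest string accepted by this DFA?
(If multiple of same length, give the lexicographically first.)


BFS by string length (lex-first path to each state shown):
  len 0: q0<-""
  len 1: q1<-"a", q3<-"b"
  len 2: q0<-"bb", q2<-"aa"
Found accept state at length 2.

"aa"


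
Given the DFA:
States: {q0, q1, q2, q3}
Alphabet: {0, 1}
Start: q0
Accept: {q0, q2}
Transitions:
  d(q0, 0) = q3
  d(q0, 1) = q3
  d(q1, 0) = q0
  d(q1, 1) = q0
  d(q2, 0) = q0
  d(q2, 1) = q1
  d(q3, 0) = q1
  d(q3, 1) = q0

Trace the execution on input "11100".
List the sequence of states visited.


Input: 11100
d(q0, 1) = q3
d(q3, 1) = q0
d(q0, 1) = q3
d(q3, 0) = q1
d(q1, 0) = q0


q0 -> q3 -> q0 -> q3 -> q1 -> q0


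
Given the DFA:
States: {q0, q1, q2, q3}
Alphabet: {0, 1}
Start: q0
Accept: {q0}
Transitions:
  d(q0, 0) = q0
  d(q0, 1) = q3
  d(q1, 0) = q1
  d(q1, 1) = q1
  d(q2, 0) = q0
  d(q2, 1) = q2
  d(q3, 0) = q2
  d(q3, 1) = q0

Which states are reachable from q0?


BFS from q0:
  layer 0: {q0}
  layer 1: {q3}
  layer 2: {q2}

{q0, q2, q3}


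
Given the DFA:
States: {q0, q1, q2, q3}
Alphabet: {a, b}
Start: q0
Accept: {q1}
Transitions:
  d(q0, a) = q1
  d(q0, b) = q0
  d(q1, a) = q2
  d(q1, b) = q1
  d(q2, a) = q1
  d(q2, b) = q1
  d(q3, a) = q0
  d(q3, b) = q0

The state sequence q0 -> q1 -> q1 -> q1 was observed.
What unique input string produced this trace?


Trace back each transition to find the symbol:
  q0 --[a]--> q1
  q1 --[b]--> q1
  q1 --[b]--> q1

"abb"


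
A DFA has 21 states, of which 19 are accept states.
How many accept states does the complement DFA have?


Complement swaps accept and non-accept states.
21 - 19 = 2

2


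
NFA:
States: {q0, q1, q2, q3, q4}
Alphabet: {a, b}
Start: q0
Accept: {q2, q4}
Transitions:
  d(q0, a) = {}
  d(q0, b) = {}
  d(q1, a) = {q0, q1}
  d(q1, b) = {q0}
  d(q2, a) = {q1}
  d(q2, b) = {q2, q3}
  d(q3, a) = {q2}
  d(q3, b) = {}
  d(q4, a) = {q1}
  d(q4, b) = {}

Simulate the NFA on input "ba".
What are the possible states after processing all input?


Start: {q0}
  --b--> {}
  --a--> {}

{} (empty set, no valid transitions)


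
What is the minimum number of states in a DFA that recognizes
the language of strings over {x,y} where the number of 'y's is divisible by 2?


States track (count of 'y') mod 2.
Need 2 states: one per remainder 0..1; accept = remainder 0.

2


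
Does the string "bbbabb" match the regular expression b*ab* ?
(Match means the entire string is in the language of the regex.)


|string| = 6; first = 'b'; last = 'b'

Yes, "bbbabb" matches b*ab*


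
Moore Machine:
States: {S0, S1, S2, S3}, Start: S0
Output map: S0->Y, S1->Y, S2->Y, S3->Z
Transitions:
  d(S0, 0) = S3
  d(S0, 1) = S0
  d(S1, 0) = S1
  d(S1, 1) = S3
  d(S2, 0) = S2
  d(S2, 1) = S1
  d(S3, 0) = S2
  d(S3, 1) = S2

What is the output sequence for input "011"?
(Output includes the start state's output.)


Start: S0 (output Y)
  --0--> S3 (output Z)
  --1--> S2 (output Y)
  --1--> S1 (output Y)

"YZYY"


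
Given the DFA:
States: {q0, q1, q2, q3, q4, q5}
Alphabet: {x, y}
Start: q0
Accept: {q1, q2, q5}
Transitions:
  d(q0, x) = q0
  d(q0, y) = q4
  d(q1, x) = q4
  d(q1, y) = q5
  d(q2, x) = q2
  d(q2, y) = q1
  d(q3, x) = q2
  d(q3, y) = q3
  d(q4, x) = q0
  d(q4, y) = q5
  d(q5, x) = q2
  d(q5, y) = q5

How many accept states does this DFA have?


Accept states listed: {q1, q2, q5}
Counting: q1(1) q2(2) q5(3)

3


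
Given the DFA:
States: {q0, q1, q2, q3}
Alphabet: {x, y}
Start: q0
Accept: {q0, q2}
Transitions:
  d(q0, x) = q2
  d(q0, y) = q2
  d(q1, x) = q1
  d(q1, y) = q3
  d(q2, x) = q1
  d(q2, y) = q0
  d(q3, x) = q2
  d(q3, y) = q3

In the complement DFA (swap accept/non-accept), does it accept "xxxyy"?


Trace: q0 -> q2 -> q1 -> q1 -> q3 -> q3
Final: q3
Original accept: {q0, q2}
Complement: q3 is not in original accept

Yes, complement accepts (original rejects)


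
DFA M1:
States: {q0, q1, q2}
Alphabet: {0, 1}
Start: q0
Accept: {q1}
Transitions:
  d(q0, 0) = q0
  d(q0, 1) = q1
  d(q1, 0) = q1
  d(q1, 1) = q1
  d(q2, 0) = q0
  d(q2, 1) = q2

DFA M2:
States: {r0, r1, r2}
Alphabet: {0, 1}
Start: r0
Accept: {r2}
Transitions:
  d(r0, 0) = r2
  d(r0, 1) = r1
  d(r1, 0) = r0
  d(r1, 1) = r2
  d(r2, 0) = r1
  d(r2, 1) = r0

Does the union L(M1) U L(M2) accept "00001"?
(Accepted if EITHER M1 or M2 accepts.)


M1: final=q1 accepted=True
M2: final=r0 accepted=False

Yes, union accepts
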